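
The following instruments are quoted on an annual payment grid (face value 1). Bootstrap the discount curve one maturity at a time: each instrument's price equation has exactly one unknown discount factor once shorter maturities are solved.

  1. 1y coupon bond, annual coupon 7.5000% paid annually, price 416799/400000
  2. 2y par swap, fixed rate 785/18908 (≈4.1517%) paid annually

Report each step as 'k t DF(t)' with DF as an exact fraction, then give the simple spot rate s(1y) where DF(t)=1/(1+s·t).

step 1 [1y] bond c/1=3/40: DF=(416799/400000 − 3/40·(0))/(1+3/40) = 9693/10000 ≈ 0.969300
step 2 [2y] swap r/1=785/18908: DF=(1 − 785/18908·(0.969300))/(1+785/18908) = 1843/2000 ≈ 0.921500

1 1 9693/10000
2 2 1843/2000
s(1y) = (1/(9693/10000) − 1)/(1) = 307/9693 ≈ 3.1672%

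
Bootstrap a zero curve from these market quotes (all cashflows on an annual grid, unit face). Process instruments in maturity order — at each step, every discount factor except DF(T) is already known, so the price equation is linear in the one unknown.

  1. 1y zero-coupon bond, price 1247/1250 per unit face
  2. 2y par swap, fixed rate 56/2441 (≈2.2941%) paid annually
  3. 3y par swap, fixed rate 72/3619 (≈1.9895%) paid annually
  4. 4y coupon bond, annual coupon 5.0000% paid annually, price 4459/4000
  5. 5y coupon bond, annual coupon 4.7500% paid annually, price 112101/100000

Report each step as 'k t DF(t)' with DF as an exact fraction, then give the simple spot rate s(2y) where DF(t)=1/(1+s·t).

step 1 [1y] zero: DF = P = 1247/1250 ≈ 0.997600
step 2 [2y] swap r/1=56/2441: DF=(1 − 56/2441·(0.997600))/(1+56/2441) = 597/625 ≈ 0.955200
step 3 [3y] swap r/1=72/3619: DF=(1 − 72/3619·(0.997600+0.955200))/(1+72/3619) = 589/625 ≈ 0.942400
step 4 [4y] bond c/1=1/20: DF=(4459/4000 − 1/20·(0.997600+0.955200+0.942400))/(1+1/20) = 4619/5000 ≈ 0.923800
step 5 [5y] bond c/1=19/400: DF=(112101/100000 − 19/400·(0.997600+0.955200+0.942400+0.923800))/(1+19/400) = 897/1000 ≈ 0.897000

1 1 1247/1250
2 2 597/625
3 3 589/625
4 4 4619/5000
5 5 897/1000
s(2y) = (1/(597/625) − 1)/(2) = 14/597 ≈ 2.3451%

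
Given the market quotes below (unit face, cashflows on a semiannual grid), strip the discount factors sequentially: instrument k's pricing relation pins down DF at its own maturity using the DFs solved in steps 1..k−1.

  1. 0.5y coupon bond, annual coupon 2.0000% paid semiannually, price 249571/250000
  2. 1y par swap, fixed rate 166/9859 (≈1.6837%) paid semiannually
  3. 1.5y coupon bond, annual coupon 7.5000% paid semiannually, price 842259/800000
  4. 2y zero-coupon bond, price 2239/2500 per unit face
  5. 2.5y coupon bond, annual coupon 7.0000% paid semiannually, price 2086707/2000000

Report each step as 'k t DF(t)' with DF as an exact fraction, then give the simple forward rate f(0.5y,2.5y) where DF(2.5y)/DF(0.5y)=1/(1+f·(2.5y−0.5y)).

step 1 [0.5y] bond c/2=1/100: DF=(249571/250000 − 1/100·(0))/(1+1/100) = 2471/2500 ≈ 0.988400
step 2 [1y] swap r/2=83/9859: DF=(1 − 83/9859·(0.988400))/(1+83/9859) = 4917/5000 ≈ 0.983400
step 3 [1.5y] bond c/2=3/80: DF=(842259/800000 − 3/80·(0.988400+0.983400))/(1+3/80) = 1887/2000 ≈ 0.943500
step 4 [2y] zero: DF = P = 2239/2500 ≈ 0.895600
step 5 [2.5y] bond c/2=7/200: DF=(2086707/2000000 − 7/200·(0.988400+0.983400+0.943500+0.895600))/(1+7/200) = 1099/1250 ≈ 0.879200

1 1/2 2471/2500
2 1 4917/5000
3 3/2 1887/2000
4 2 2239/2500
5 5/2 1099/1250
f(0.5y,2.5y) = ((2471/2500)/(1099/1250) − 1)/(2) = 39/628 ≈ 6.2102%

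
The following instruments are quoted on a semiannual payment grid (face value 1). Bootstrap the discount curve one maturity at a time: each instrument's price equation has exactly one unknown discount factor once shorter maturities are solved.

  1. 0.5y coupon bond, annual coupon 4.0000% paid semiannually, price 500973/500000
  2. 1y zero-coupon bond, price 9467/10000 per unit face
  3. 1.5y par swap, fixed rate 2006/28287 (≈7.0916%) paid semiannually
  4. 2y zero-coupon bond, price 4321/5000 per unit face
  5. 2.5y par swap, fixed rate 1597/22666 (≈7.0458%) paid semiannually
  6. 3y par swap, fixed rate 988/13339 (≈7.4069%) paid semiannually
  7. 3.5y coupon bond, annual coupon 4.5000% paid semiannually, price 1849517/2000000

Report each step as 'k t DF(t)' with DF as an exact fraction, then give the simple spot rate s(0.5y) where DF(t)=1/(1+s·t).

step 1 [0.5y] bond c/2=1/50: DF=(500973/500000 − 1/50·(0))/(1+1/50) = 9823/10000 ≈ 0.982300
step 2 [1y] zero: DF = P = 9467/10000 ≈ 0.946700
step 3 [1.5y] swap r/2=1003/28287: DF=(1 − 1003/28287·(0.982300+0.946700))/(1+1003/28287) = 8997/10000 ≈ 0.899700
step 4 [2y] zero: DF = P = 4321/5000 ≈ 0.864200
step 5 [2.5y] swap r/2=1597/45332: DF=(1 − 1597/45332·(0.982300+0.946700+0.899700+0.864200))/(1+1597/45332) = 8403/10000 ≈ 0.840300
step 6 [3y] swap r/2=494/13339: DF=(1 − 494/13339·(0.982300+0.946700+0.899700+0.864200+0.840300))/(1+494/13339) = 1003/1250 ≈ 0.802400
step 7 [3.5y] bond c/2=9/400: DF=(1849517/2000000 − 9/400·(0.982300+0.946700+0.899700+0.864200+0.840300+0.802400))/(1+9/400) = 787/1000 ≈ 0.787000

1 1/2 9823/10000
2 1 9467/10000
3 3/2 8997/10000
4 2 4321/5000
5 5/2 8403/10000
6 3 1003/1250
7 7/2 787/1000
s(0.5y) = (1/(9823/10000) − 1)/(1/2) = 354/9823 ≈ 3.6038%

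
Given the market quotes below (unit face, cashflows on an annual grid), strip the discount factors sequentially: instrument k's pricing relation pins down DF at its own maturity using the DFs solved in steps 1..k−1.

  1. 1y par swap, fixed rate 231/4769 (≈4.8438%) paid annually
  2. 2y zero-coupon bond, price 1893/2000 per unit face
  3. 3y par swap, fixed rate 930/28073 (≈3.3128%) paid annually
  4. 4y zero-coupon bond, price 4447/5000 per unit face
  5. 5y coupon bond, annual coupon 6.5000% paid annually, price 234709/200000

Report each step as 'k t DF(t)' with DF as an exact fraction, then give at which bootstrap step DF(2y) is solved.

step 1 [1y] swap r/1=231/4769: DF=(1 − 231/4769·(0))/(1+231/4769) = 4769/5000 ≈ 0.953800
step 2 [2y] zero: DF = P = 1893/2000 ≈ 0.946500
step 3 [3y] swap r/1=930/28073: DF=(1 − 930/28073·(0.953800+0.946500))/(1+930/28073) = 907/1000 ≈ 0.907000
step 4 [4y] zero: DF = P = 4447/5000 ≈ 0.889400
step 5 [5y] bond c/1=13/200: DF=(234709/200000 − 13/200·(0.953800+0.946500+0.907000+0.889400))/(1+13/200) = 8763/10000 ≈ 0.876300

1 1 4769/5000
2 2 1893/2000
3 3 907/1000
4 4 4447/5000
5 5 8763/10000
DF(2y) is solved at step 2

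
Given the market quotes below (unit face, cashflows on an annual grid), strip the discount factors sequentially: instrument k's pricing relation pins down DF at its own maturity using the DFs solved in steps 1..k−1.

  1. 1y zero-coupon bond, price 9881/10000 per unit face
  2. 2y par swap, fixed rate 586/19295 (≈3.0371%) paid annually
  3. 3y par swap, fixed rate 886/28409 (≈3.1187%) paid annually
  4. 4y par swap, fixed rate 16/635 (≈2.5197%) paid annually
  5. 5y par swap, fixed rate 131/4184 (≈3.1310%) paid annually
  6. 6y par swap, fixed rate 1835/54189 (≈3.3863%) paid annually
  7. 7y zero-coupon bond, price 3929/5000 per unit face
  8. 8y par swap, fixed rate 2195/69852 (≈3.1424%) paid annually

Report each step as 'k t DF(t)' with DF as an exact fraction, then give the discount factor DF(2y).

step 1 [1y] zero: DF = P = 9881/10000 ≈ 0.988100
step 2 [2y] swap r/1=586/19295: DF=(1 − 586/19295·(0.988100))/(1+586/19295) = 4707/5000 ≈ 0.941400
step 3 [3y] swap r/1=886/28409: DF=(1 − 886/28409·(0.988100+0.941400))/(1+886/28409) = 4557/5000 ≈ 0.911400
step 4 [4y] swap r/1=16/635: DF=(1 − 16/635·(0.988100+0.941400+0.911400))/(1+16/635) = 566/625 ≈ 0.905600
step 5 [5y] swap r/1=131/4184: DF=(1 − 131/4184·(0.988100+0.941400+0.911400+0.905600))/(1+131/4184) = 8559/10000 ≈ 0.855900
step 6 [6y] swap r/1=1835/54189: DF=(1 − 1835/54189·(0.988100+0.941400+0.911400+0.905600+0.855900))/(1+1835/54189) = 1633/2000 ≈ 0.816500
step 7 [7y] zero: DF = P = 3929/5000 ≈ 0.785800
step 8 [8y] swap r/1=2195/69852: DF=(1 − 2195/69852·(0.988100+0.941400+0.911400+0.905600+0.855900+0.816500+0.785800))/(1+2195/69852) = 1561/2000 ≈ 0.780500

1 1 9881/10000
2 2 4707/5000
3 3 4557/5000
4 4 566/625
5 5 8559/10000
6 6 1633/2000
7 7 3929/5000
8 8 1561/2000
DF(2y) = 4707/5000 ≈ 0.941400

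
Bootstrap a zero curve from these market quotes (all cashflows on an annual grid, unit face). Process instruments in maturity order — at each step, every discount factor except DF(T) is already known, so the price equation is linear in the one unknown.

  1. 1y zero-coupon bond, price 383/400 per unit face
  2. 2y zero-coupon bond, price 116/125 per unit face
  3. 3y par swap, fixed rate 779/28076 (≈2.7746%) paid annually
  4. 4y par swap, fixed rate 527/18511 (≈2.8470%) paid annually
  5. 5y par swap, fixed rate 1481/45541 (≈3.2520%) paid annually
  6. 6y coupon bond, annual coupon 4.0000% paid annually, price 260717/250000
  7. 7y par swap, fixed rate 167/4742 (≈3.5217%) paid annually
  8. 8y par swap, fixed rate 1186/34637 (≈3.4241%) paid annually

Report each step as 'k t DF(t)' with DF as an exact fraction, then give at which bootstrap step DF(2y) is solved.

1 1 383/400
2 2 116/125
3 3 9221/10000
4 4 4473/5000
5 5 8519/10000
6 6 2069/2500
7 7 7829/10000
8 8 1907/2500
DF(2y) is solved at step 2

step 1 [1y] zero: DF = P = 383/400 ≈ 0.957500
step 2 [2y] zero: DF = P = 116/125 ≈ 0.928000
step 3 [3y] swap r/1=779/28076: DF=(1 − 779/28076·(0.957500+0.928000))/(1+779/28076) = 9221/10000 ≈ 0.922100
step 4 [4y] swap r/1=527/18511: DF=(1 − 527/18511·(0.957500+0.928000+0.922100))/(1+527/18511) = 4473/5000 ≈ 0.894600
step 5 [5y] swap r/1=1481/45541: DF=(1 − 1481/45541·(0.957500+0.928000+0.922100+0.894600))/(1+1481/45541) = 8519/10000 ≈ 0.851900
step 6 [6y] bond c/1=1/25: DF=(260717/250000 − 1/25·(0.957500+0.928000+0.922100+0.894600+0.851900))/(1+1/25) = 2069/2500 ≈ 0.827600
step 7 [7y] swap r/1=167/4742: DF=(1 − 167/4742·(0.957500+0.928000+0.922100+0.894600+0.851900+0.827600))/(1+167/4742) = 7829/10000 ≈ 0.782900
step 8 [8y] swap r/1=1186/34637: DF=(1 − 1186/34637·(0.957500+0.928000+0.922100+0.894600+0.851900+0.827600+0.782900))/(1+1186/34637) = 1907/2500 ≈ 0.762800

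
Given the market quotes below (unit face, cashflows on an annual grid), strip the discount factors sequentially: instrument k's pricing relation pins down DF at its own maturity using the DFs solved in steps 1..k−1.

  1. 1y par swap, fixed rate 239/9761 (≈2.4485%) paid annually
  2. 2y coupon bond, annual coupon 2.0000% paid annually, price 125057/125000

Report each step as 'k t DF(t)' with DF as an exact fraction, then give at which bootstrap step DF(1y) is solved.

1 1 9761/10000
2 2 9617/10000
DF(1y) is solved at step 1

step 1 [1y] swap r/1=239/9761: DF=(1 − 239/9761·(0))/(1+239/9761) = 9761/10000 ≈ 0.976100
step 2 [2y] bond c/1=1/50: DF=(125057/125000 − 1/50·(0.976100))/(1+1/50) = 9617/10000 ≈ 0.961700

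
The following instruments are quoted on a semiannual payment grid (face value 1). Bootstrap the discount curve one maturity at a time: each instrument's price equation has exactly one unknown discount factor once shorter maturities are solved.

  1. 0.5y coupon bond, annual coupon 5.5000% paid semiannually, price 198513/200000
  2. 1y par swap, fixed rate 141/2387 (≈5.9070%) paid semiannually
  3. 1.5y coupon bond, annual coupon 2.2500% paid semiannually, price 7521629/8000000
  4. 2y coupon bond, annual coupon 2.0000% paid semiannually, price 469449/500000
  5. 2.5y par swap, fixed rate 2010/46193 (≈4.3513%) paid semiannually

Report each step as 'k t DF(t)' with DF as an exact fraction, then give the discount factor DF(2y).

step 1 [0.5y] bond c/2=11/400: DF=(198513/200000 − 11/400·(0))/(1+11/400) = 483/500 ≈ 0.966000
step 2 [1y] swap r/2=141/4774: DF=(1 − 141/4774·(0.966000))/(1+141/4774) = 2359/2500 ≈ 0.943600
step 3 [1.5y] bond c/2=9/800: DF=(7521629/8000000 − 9/800·(0.966000+0.943600))/(1+9/800) = 1817/2000 ≈ 0.908500
step 4 [2y] bond c/2=1/100: DF=(469449/500000 − 1/100·(0.966000+0.943600+0.908500))/(1+1/100) = 9017/10000 ≈ 0.901700
step 5 [2.5y] swap r/2=1005/46193: DF=(1 − 1005/46193·(0.966000+0.943600+0.908500+0.901700))/(1+1005/46193) = 1799/2000 ≈ 0.899500

1 1/2 483/500
2 1 2359/2500
3 3/2 1817/2000
4 2 9017/10000
5 5/2 1799/2000
DF(2y) = 9017/10000 ≈ 0.901700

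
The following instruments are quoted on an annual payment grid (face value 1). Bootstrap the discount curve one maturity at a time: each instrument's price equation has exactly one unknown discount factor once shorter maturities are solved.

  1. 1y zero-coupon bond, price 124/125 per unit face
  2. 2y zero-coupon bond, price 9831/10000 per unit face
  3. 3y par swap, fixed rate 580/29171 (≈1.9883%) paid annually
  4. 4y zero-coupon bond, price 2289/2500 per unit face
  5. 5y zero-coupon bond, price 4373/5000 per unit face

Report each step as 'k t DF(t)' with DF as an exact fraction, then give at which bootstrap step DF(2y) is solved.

1 1 124/125
2 2 9831/10000
3 3 471/500
4 4 2289/2500
5 5 4373/5000
DF(2y) is solved at step 2

step 1 [1y] zero: DF = P = 124/125 ≈ 0.992000
step 2 [2y] zero: DF = P = 9831/10000 ≈ 0.983100
step 3 [3y] swap r/1=580/29171: DF=(1 − 580/29171·(0.992000+0.983100))/(1+580/29171) = 471/500 ≈ 0.942000
step 4 [4y] zero: DF = P = 2289/2500 ≈ 0.915600
step 5 [5y] zero: DF = P = 4373/5000 ≈ 0.874600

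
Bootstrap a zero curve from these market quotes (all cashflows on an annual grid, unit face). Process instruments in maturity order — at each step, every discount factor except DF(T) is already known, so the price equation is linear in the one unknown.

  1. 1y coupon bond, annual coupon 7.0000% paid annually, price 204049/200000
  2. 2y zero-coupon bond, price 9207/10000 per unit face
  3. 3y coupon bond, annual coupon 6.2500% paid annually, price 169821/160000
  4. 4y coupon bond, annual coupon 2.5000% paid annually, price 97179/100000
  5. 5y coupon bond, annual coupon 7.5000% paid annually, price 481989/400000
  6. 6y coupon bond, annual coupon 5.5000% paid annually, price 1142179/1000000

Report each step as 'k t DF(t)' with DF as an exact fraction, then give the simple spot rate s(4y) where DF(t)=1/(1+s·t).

step 1 [1y] bond c/1=7/100: DF=(204049/200000 − 7/100·(0))/(1+7/100) = 1907/2000 ≈ 0.953500
step 2 [2y] zero: DF = P = 9207/10000 ≈ 0.920700
step 3 [3y] bond c/1=1/16: DF=(169821/160000 − 1/16·(0.953500+0.920700))/(1+1/16) = 8887/10000 ≈ 0.888700
step 4 [4y] bond c/1=1/40: DF=(97179/100000 − 1/40·(0.953500+0.920700+0.888700))/(1+1/40) = 8807/10000 ≈ 0.880700
step 5 [5y] bond c/1=3/40: DF=(481989/400000 − 3/40·(0.953500+0.920700+0.888700+0.880700))/(1+3/40) = 8667/10000 ≈ 0.866700
step 6 [6y] bond c/1=11/200: DF=(1142179/1000000 − 11/200·(0.953500+0.920700+0.888700+0.880700+0.866700))/(1+11/200) = 339/400 ≈ 0.847500

1 1 1907/2000
2 2 9207/10000
3 3 8887/10000
4 4 8807/10000
5 5 8667/10000
6 6 339/400
s(4y) = (1/(8807/10000) − 1)/(4) = 1193/35228 ≈ 3.3865%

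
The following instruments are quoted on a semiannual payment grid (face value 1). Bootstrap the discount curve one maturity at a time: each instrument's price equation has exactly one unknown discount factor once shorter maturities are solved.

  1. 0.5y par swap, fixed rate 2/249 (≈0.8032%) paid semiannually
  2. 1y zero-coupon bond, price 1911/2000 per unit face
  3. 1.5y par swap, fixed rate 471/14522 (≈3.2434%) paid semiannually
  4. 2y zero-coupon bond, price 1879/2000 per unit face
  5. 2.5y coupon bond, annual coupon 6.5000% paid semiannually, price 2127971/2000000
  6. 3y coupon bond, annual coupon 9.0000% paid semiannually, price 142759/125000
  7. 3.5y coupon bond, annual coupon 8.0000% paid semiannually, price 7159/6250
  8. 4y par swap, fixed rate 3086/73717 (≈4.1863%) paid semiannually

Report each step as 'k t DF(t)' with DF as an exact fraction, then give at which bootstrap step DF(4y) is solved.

step 1 [0.5y] swap r/2=1/249: DF=(1 − 1/249·(0))/(1+1/249) = 249/250 ≈ 0.996000
step 2 [1y] zero: DF = P = 1911/2000 ≈ 0.955500
step 3 [1.5y] swap r/2=471/29044: DF=(1 − 471/29044·(0.996000+0.955500))/(1+471/29044) = 9529/10000 ≈ 0.952900
step 4 [2y] zero: DF = P = 1879/2000 ≈ 0.939500
step 5 [2.5y] bond c/2=13/400: DF=(2127971/2000000 − 13/400·(0.996000+0.955500+0.952900+0.939500))/(1+13/400) = 1819/2000 ≈ 0.909500
step 6 [3y] bond c/2=9/200: DF=(142759/125000 − 9/200·(0.996000+0.955500+0.952900+0.939500+0.909500))/(1+9/200) = 4441/5000 ≈ 0.888200
step 7 [3.5y] bond c/2=1/25: DF=(7159/6250 − 1/25·(0.996000+0.955500+0.952900+0.939500+0.909500+0.888200))/(1+1/25) = 2211/2500 ≈ 0.884400
step 8 [4y] swap r/2=1543/73717: DF=(1 − 1543/73717·(0.996000+0.955500+0.952900+0.939500+0.909500+0.888200+0.884400))/(1+1543/73717) = 8457/10000 ≈ 0.845700

1 1/2 249/250
2 1 1911/2000
3 3/2 9529/10000
4 2 1879/2000
5 5/2 1819/2000
6 3 4441/5000
7 7/2 2211/2500
8 4 8457/10000
DF(4y) is solved at step 8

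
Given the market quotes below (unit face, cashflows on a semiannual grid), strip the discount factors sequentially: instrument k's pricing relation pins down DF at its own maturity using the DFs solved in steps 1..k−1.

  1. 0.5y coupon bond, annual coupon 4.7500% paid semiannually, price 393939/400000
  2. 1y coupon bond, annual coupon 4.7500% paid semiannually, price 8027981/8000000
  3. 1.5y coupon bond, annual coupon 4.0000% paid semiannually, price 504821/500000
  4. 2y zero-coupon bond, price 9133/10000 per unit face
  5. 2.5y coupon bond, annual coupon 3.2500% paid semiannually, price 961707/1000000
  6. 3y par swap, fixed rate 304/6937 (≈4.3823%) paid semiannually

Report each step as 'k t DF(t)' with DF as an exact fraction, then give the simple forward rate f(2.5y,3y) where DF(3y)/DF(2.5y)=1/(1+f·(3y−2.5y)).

step 1 [0.5y] bond c/2=19/800: DF=(393939/400000 − 19/800·(0))/(1+19/800) = 481/500 ≈ 0.962000
step 2 [1y] bond c/2=19/800: DF=(8027981/8000000 − 19/800·(0.962000))/(1+19/800) = 9579/10000 ≈ 0.957900
step 3 [1.5y] bond c/2=1/50: DF=(504821/500000 − 1/50·(0.962000+0.957900))/(1+1/50) = 4761/5000 ≈ 0.952200
step 4 [2y] zero: DF = P = 9133/10000 ≈ 0.913300
step 5 [2.5y] bond c/2=13/800: DF=(961707/1000000 − 13/800·(0.962000+0.957900+0.952200+0.913300))/(1+13/800) = 4429/5000 ≈ 0.885800
step 6 [3y] swap r/2=152/6937: DF=(1 − 152/6937·(0.962000+0.957900+0.952200+0.913300+0.885800))/(1+152/6937) = 549/625 ≈ 0.878400

1 1/2 481/500
2 1 9579/10000
3 3/2 4761/5000
4 2 9133/10000
5 5/2 4429/5000
6 3 549/625
f(2.5y,3y) = ((4429/5000)/(549/625) − 1)/(1/2) = 37/2196 ≈ 1.6849%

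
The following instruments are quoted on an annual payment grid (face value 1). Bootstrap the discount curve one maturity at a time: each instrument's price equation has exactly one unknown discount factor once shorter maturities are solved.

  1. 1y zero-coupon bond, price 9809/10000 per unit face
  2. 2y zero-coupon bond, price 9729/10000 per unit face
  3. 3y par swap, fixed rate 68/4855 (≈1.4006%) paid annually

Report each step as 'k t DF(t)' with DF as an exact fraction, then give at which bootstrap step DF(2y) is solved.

step 1 [1y] zero: DF = P = 9809/10000 ≈ 0.980900
step 2 [2y] zero: DF = P = 9729/10000 ≈ 0.972900
step 3 [3y] swap r/1=68/4855: DF=(1 − 68/4855·(0.980900+0.972900))/(1+68/4855) = 1199/1250 ≈ 0.959200

1 1 9809/10000
2 2 9729/10000
3 3 1199/1250
DF(2y) is solved at step 2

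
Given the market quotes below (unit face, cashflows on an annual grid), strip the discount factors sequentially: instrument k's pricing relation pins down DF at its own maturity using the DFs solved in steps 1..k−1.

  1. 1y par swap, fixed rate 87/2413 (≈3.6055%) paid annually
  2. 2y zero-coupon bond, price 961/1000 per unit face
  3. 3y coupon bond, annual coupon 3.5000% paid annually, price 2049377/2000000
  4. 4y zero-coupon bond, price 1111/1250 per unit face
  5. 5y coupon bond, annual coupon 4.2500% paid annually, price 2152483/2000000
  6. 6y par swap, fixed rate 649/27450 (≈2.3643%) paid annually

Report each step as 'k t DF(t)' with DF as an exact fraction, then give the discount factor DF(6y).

1 1 2413/2500
2 2 961/1000
3 3 9249/10000
4 4 1111/1250
5 5 8799/10000
6 6 4351/5000
DF(6y) = 4351/5000 ≈ 0.870200

step 1 [1y] swap r/1=87/2413: DF=(1 − 87/2413·(0))/(1+87/2413) = 2413/2500 ≈ 0.965200
step 2 [2y] zero: DF = P = 961/1000 ≈ 0.961000
step 3 [3y] bond c/1=7/200: DF=(2049377/2000000 − 7/200·(0.965200+0.961000))/(1+7/200) = 9249/10000 ≈ 0.924900
step 4 [4y] zero: DF = P = 1111/1250 ≈ 0.888800
step 5 [5y] bond c/1=17/400: DF=(2152483/2000000 − 17/400·(0.965200+0.961000+0.924900+0.888800))/(1+17/400) = 8799/10000 ≈ 0.879900
step 6 [6y] swap r/1=649/27450: DF=(1 − 649/27450·(0.965200+0.961000+0.924900+0.888800+0.879900))/(1+649/27450) = 4351/5000 ≈ 0.870200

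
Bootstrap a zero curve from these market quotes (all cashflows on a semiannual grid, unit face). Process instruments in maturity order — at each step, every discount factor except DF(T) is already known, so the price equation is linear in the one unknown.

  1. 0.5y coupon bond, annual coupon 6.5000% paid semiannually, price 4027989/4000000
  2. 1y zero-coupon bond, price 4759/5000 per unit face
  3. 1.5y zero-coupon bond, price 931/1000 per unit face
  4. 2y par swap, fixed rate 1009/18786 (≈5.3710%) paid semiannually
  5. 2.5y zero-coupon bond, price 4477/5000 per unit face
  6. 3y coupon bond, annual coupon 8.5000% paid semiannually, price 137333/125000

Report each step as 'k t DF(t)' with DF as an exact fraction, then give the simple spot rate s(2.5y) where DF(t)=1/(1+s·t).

1 1/2 9753/10000
2 1 4759/5000
3 3/2 931/1000
4 2 8991/10000
5 5/2 4477/5000
6 3 4321/5000
s(2.5y) = (1/(4477/5000) − 1)/(5/2) = 1046/22385 ≈ 4.6728%

step 1 [0.5y] bond c/2=13/400: DF=(4027989/4000000 − 13/400·(0))/(1+13/400) = 9753/10000 ≈ 0.975300
step 2 [1y] zero: DF = P = 4759/5000 ≈ 0.951800
step 3 [1.5y] zero: DF = P = 931/1000 ≈ 0.931000
step 4 [2y] swap r/2=1009/37572: DF=(1 − 1009/37572·(0.975300+0.951800+0.931000))/(1+1009/37572) = 8991/10000 ≈ 0.899100
step 5 [2.5y] zero: DF = P = 4477/5000 ≈ 0.895400
step 6 [3y] bond c/2=17/400: DF=(137333/125000 − 17/400·(0.975300+0.951800+0.931000+0.899100+0.895400))/(1+17/400) = 4321/5000 ≈ 0.864200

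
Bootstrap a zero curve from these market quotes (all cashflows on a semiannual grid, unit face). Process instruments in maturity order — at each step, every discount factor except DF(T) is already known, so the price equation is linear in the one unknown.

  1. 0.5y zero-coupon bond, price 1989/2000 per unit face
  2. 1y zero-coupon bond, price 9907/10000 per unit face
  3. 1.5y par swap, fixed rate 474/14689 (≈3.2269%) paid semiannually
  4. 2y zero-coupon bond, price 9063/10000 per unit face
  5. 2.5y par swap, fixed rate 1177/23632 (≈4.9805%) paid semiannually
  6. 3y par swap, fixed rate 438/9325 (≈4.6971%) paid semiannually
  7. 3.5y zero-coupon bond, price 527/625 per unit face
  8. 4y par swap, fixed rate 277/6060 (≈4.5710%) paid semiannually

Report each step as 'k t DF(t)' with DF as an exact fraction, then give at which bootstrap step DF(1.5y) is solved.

step 1 [0.5y] zero: DF = P = 1989/2000 ≈ 0.994500
step 2 [1y] zero: DF = P = 9907/10000 ≈ 0.990700
step 3 [1.5y] swap r/2=237/14689: DF=(1 − 237/14689·(0.994500+0.990700))/(1+237/14689) = 4763/5000 ≈ 0.952600
step 4 [2y] zero: DF = P = 9063/10000 ≈ 0.906300
step 5 [2.5y] swap r/2=1177/47264: DF=(1 − 1177/47264·(0.994500+0.990700+0.952600+0.906300))/(1+1177/47264) = 8823/10000 ≈ 0.882300
step 6 [3y] swap r/2=219/9325: DF=(1 − 219/9325·(0.994500+0.990700+0.952600+0.906300+0.882300))/(1+219/9325) = 4343/5000 ≈ 0.868600
step 7 [3.5y] zero: DF = P = 527/625 ≈ 0.843200
step 8 [4y] swap r/2=277/12120: DF=(1 − 277/12120·(0.994500+0.990700+0.952600+0.906300+0.882300+0.868600+0.843200))/(1+277/12120) = 4169/5000 ≈ 0.833800

1 1/2 1989/2000
2 1 9907/10000
3 3/2 4763/5000
4 2 9063/10000
5 5/2 8823/10000
6 3 4343/5000
7 7/2 527/625
8 4 4169/5000
DF(1.5y) is solved at step 3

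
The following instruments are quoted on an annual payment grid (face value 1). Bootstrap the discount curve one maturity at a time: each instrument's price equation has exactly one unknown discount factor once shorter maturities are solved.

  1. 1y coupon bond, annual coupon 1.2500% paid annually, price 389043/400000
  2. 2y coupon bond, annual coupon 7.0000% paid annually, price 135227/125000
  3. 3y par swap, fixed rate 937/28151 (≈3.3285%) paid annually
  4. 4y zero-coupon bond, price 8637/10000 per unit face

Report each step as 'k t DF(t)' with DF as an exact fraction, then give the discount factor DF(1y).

1 1 4803/5000
2 2 4741/5000
3 3 9063/10000
4 4 8637/10000
DF(1y) = 4803/5000 ≈ 0.960600

step 1 [1y] bond c/1=1/80: DF=(389043/400000 − 1/80·(0))/(1+1/80) = 4803/5000 ≈ 0.960600
step 2 [2y] bond c/1=7/100: DF=(135227/125000 − 7/100·(0.960600))/(1+7/100) = 4741/5000 ≈ 0.948200
step 3 [3y] swap r/1=937/28151: DF=(1 − 937/28151·(0.960600+0.948200))/(1+937/28151) = 9063/10000 ≈ 0.906300
step 4 [4y] zero: DF = P = 8637/10000 ≈ 0.863700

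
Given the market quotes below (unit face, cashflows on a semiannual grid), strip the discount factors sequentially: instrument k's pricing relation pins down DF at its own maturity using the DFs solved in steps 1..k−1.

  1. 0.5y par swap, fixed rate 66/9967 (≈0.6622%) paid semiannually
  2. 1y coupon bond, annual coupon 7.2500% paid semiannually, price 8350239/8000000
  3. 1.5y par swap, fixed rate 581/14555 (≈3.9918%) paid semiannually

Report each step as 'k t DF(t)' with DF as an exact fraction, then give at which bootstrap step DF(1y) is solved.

1 1/2 9967/10000
2 1 2431/2500
3 3/2 9419/10000
DF(1y) is solved at step 2

step 1 [0.5y] swap r/2=33/9967: DF=(1 − 33/9967·(0))/(1+33/9967) = 9967/10000 ≈ 0.996700
step 2 [1y] bond c/2=29/800: DF=(8350239/8000000 − 29/800·(0.996700))/(1+29/800) = 2431/2500 ≈ 0.972400
step 3 [1.5y] swap r/2=581/29110: DF=(1 − 581/29110·(0.996700+0.972400))/(1+581/29110) = 9419/10000 ≈ 0.941900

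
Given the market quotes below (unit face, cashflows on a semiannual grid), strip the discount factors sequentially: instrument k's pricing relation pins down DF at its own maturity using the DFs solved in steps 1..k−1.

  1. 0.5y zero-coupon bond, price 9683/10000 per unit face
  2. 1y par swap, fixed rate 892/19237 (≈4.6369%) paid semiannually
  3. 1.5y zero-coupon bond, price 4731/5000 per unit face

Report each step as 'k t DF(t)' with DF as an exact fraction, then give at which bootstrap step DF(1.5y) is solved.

1 1/2 9683/10000
2 1 4777/5000
3 3/2 4731/5000
DF(1.5y) is solved at step 3

step 1 [0.5y] zero: DF = P = 9683/10000 ≈ 0.968300
step 2 [1y] swap r/2=446/19237: DF=(1 − 446/19237·(0.968300))/(1+446/19237) = 4777/5000 ≈ 0.955400
step 3 [1.5y] zero: DF = P = 4731/5000 ≈ 0.946200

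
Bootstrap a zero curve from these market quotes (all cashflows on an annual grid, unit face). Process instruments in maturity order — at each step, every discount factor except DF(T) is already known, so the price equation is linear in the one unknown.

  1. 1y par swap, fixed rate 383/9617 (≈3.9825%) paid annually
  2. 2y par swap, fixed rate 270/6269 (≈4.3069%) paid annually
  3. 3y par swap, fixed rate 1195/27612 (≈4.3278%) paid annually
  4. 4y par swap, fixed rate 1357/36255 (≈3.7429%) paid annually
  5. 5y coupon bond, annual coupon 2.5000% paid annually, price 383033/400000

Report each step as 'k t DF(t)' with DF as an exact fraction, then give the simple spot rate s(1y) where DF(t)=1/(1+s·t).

1 1 9617/10000
2 2 919/1000
3 3 1761/2000
4 4 8643/10000
5 5 4229/5000
s(1y) = (1/(9617/10000) − 1)/(1) = 383/9617 ≈ 3.9825%

step 1 [1y] swap r/1=383/9617: DF=(1 − 383/9617·(0))/(1+383/9617) = 9617/10000 ≈ 0.961700
step 2 [2y] swap r/1=270/6269: DF=(1 − 270/6269·(0.961700))/(1+270/6269) = 919/1000 ≈ 0.919000
step 3 [3y] swap r/1=1195/27612: DF=(1 − 1195/27612·(0.961700+0.919000))/(1+1195/27612) = 1761/2000 ≈ 0.880500
step 4 [4y] swap r/1=1357/36255: DF=(1 − 1357/36255·(0.961700+0.919000+0.880500))/(1+1357/36255) = 8643/10000 ≈ 0.864300
step 5 [5y] bond c/1=1/40: DF=(383033/400000 − 1/40·(0.961700+0.919000+0.880500+0.864300))/(1+1/40) = 4229/5000 ≈ 0.845800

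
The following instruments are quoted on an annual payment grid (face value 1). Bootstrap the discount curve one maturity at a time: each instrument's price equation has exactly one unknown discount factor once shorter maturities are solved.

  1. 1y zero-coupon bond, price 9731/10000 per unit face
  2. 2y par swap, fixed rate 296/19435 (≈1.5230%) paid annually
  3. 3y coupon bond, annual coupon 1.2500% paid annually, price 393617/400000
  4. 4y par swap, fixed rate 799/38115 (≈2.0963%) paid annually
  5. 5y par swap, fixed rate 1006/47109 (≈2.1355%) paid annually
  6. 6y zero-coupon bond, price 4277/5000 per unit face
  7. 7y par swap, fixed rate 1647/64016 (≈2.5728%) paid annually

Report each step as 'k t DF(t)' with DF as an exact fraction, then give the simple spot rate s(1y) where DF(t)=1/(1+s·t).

step 1 [1y] zero: DF = P = 9731/10000 ≈ 0.973100
step 2 [2y] swap r/1=296/19435: DF=(1 − 296/19435·(0.973100))/(1+296/19435) = 1213/1250 ≈ 0.970400
step 3 [3y] bond c/1=1/80: DF=(393617/400000 − 1/80·(0.973100+0.970400))/(1+1/80) = 9479/10000 ≈ 0.947900
step 4 [4y] swap r/1=799/38115: DF=(1 − 799/38115·(0.973100+0.970400+0.947900))/(1+799/38115) = 9201/10000 ≈ 0.920100
step 5 [5y] swap r/1=1006/47109: DF=(1 − 1006/47109·(0.973100+0.970400+0.947900+0.920100))/(1+1006/47109) = 4497/5000 ≈ 0.899400
step 6 [6y] zero: DF = P = 4277/5000 ≈ 0.855400
step 7 [7y] swap r/1=1647/64016: DF=(1 − 1647/64016·(0.973100+0.970400+0.947900+0.920100+0.899400+0.855400))/(1+1647/64016) = 8353/10000 ≈ 0.835300

1 1 9731/10000
2 2 1213/1250
3 3 9479/10000
4 4 9201/10000
5 5 4497/5000
6 6 4277/5000
7 7 8353/10000
s(1y) = (1/(9731/10000) − 1)/(1) = 269/9731 ≈ 2.7644%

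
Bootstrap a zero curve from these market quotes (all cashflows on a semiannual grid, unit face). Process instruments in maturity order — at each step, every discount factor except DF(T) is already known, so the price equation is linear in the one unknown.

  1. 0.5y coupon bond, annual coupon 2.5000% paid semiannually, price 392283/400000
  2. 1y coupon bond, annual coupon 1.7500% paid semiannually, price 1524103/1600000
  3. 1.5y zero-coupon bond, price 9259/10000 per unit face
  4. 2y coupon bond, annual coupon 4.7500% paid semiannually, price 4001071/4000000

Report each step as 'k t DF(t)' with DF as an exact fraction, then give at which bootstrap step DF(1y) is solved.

step 1 [0.5y] bond c/2=1/80: DF=(392283/400000 − 1/80·(0))/(1+1/80) = 4843/5000 ≈ 0.968600
step 2 [1y] bond c/2=7/800: DF=(1524103/1600000 − 7/800·(0.968600))/(1+7/800) = 9359/10000 ≈ 0.935900
step 3 [1.5y] zero: DF = P = 9259/10000 ≈ 0.925900
step 4 [2y] bond c/2=19/800: DF=(4001071/4000000 − 19/800·(0.968600+0.935900+0.925900))/(1+19/800) = 4557/5000 ≈ 0.911400

1 1/2 4843/5000
2 1 9359/10000
3 3/2 9259/10000
4 2 4557/5000
DF(1y) is solved at step 2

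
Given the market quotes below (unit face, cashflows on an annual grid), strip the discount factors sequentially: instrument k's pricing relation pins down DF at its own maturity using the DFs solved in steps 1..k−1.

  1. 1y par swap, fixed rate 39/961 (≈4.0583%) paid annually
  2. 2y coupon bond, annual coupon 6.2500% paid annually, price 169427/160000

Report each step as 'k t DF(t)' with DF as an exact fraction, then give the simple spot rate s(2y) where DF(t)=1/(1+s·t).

step 1 [1y] swap r/1=39/961: DF=(1 − 39/961·(0))/(1+39/961) = 961/1000 ≈ 0.961000
step 2 [2y] bond c/1=1/16: DF=(169427/160000 − 1/16·(0.961000))/(1+1/16) = 9401/10000 ≈ 0.940100

1 1 961/1000
2 2 9401/10000
s(2y) = (1/(9401/10000) − 1)/(2) = 599/18802 ≈ 3.1858%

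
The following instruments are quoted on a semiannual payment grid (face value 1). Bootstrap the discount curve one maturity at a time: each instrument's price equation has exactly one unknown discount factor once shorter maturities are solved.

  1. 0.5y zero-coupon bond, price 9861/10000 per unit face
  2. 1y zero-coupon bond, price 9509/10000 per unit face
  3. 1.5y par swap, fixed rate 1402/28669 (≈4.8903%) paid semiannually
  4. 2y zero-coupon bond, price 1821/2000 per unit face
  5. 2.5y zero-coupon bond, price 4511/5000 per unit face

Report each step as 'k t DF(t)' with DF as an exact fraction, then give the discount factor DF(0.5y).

1 1/2 9861/10000
2 1 9509/10000
3 3/2 9299/10000
4 2 1821/2000
5 5/2 4511/5000
DF(0.5y) = 9861/10000 ≈ 0.986100

step 1 [0.5y] zero: DF = P = 9861/10000 ≈ 0.986100
step 2 [1y] zero: DF = P = 9509/10000 ≈ 0.950900
step 3 [1.5y] swap r/2=701/28669: DF=(1 − 701/28669·(0.986100+0.950900))/(1+701/28669) = 9299/10000 ≈ 0.929900
step 4 [2y] zero: DF = P = 1821/2000 ≈ 0.910500
step 5 [2.5y] zero: DF = P = 4511/5000 ≈ 0.902200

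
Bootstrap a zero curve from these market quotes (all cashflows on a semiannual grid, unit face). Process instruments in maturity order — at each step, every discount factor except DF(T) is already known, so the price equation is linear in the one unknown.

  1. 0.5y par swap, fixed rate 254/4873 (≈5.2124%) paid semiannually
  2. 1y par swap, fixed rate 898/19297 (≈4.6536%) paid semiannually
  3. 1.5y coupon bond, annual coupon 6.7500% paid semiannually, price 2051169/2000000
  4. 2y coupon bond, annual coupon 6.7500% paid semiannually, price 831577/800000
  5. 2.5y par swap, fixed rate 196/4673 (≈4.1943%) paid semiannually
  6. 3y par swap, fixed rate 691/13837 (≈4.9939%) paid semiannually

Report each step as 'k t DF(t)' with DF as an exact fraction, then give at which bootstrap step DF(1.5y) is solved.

step 1 [0.5y] swap r/2=127/4873: DF=(1 − 127/4873·(0))/(1+127/4873) = 4873/5000 ≈ 0.974600
step 2 [1y] swap r/2=449/19297: DF=(1 − 449/19297·(0.974600))/(1+449/19297) = 9551/10000 ≈ 0.955100
step 3 [1.5y] bond c/2=27/800: DF=(2051169/2000000 − 27/800·(0.974600+0.955100))/(1+27/800) = 9291/10000 ≈ 0.929100
step 4 [2y] bond c/2=27/800: DF=(831577/800000 − 27/800·(0.974600+0.955100+0.929100))/(1+27/800) = 4561/5000 ≈ 0.912200
step 5 [2.5y] swap r/2=98/4673: DF=(1 − 98/4673·(0.974600+0.955100+0.929100+0.912200))/(1+98/4673) = 451/500 ≈ 0.902000
step 6 [3y] swap r/2=691/27674: DF=(1 − 691/27674·(0.974600+0.955100+0.929100+0.912200+0.902000))/(1+691/27674) = 4309/5000 ≈ 0.861800

1 1/2 4873/5000
2 1 9551/10000
3 3/2 9291/10000
4 2 4561/5000
5 5/2 451/500
6 3 4309/5000
DF(1.5y) is solved at step 3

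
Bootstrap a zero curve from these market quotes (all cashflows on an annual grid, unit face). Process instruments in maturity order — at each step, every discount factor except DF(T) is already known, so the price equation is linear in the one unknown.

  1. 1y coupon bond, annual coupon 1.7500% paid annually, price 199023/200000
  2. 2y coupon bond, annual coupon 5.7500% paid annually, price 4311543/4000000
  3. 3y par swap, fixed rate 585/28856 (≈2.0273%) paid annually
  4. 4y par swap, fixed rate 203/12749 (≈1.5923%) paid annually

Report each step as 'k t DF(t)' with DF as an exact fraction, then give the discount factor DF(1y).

1 1 489/500
2 2 9661/10000
3 3 1883/2000
4 4 9391/10000
DF(1y) = 489/500 ≈ 0.978000

step 1 [1y] bond c/1=7/400: DF=(199023/200000 − 7/400·(0))/(1+7/400) = 489/500 ≈ 0.978000
step 2 [2y] bond c/1=23/400: DF=(4311543/4000000 − 23/400·(0.978000))/(1+23/400) = 9661/10000 ≈ 0.966100
step 3 [3y] swap r/1=585/28856: DF=(1 − 585/28856·(0.978000+0.966100))/(1+585/28856) = 1883/2000 ≈ 0.941500
step 4 [4y] swap r/1=203/12749: DF=(1 − 203/12749·(0.978000+0.966100+0.941500))/(1+203/12749) = 9391/10000 ≈ 0.939100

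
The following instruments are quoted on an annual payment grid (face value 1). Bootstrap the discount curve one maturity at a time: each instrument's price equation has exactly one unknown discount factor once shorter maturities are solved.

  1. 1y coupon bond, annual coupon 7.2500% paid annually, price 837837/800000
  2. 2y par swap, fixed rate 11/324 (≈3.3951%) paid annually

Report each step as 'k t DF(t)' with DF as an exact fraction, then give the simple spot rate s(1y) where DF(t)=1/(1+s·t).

1 1 1953/2000
2 2 9351/10000
s(1y) = (1/(1953/2000) − 1)/(1) = 47/1953 ≈ 2.4066%

step 1 [1y] bond c/1=29/400: DF=(837837/800000 − 29/400·(0))/(1+29/400) = 1953/2000 ≈ 0.976500
step 2 [2y] swap r/1=11/324: DF=(1 − 11/324·(0.976500))/(1+11/324) = 9351/10000 ≈ 0.935100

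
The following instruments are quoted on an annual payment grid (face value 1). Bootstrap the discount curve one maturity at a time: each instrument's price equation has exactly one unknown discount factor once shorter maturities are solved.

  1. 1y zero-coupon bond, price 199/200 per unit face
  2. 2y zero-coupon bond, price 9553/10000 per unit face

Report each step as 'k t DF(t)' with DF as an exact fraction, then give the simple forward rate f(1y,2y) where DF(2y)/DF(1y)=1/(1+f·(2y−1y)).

1 1 199/200
2 2 9553/10000
f(1y,2y) = ((199/200)/(9553/10000) − 1)/(1) = 397/9553 ≈ 4.1558%

step 1 [1y] zero: DF = P = 199/200 ≈ 0.995000
step 2 [2y] zero: DF = P = 9553/10000 ≈ 0.955300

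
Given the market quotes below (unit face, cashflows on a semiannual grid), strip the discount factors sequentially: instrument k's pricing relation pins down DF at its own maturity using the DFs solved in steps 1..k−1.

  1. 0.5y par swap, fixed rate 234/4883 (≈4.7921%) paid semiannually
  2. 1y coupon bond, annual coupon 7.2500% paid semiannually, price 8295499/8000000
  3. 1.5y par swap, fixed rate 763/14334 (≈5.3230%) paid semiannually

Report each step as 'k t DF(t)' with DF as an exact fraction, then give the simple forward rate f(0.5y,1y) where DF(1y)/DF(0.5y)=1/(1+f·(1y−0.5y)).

1 1/2 4883/5000
2 1 1933/2000
3 3/2 9237/10000
f(0.5y,1y) = ((4883/5000)/(1933/2000) − 1)/(1/2) = 202/9665 ≈ 2.0900%

step 1 [0.5y] swap r/2=117/4883: DF=(1 − 117/4883·(0))/(1+117/4883) = 4883/5000 ≈ 0.976600
step 2 [1y] bond c/2=29/800: DF=(8295499/8000000 − 29/800·(0.976600))/(1+29/800) = 1933/2000 ≈ 0.966500
step 3 [1.5y] swap r/2=763/28668: DF=(1 − 763/28668·(0.976600+0.966500))/(1+763/28668) = 9237/10000 ≈ 0.923700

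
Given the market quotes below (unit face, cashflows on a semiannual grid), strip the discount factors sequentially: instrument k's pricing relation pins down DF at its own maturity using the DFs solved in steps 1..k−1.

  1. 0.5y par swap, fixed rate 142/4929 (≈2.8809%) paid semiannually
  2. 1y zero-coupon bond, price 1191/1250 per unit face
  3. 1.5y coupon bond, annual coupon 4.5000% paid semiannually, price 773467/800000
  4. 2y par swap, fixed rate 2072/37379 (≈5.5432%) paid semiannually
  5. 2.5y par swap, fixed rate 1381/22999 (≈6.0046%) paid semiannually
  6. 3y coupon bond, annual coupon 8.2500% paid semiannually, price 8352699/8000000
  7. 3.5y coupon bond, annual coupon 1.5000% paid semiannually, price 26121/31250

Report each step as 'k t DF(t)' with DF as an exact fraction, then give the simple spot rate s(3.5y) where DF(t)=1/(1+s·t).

1 1/2 4929/5000
2 1 1191/1250
3 3/2 9029/10000
4 2 2241/2500
5 5/2 8619/10000
6 3 1641/2000
7 7/2 7893/10000
s(3.5y) = (1/(7893/10000) − 1)/(7/2) = 602/7893 ≈ 7.6270%

step 1 [0.5y] swap r/2=71/4929: DF=(1 − 71/4929·(0))/(1+71/4929) = 4929/5000 ≈ 0.985800
step 2 [1y] zero: DF = P = 1191/1250 ≈ 0.952800
step 3 [1.5y] bond c/2=9/400: DF=(773467/800000 − 9/400·(0.985800+0.952800))/(1+9/400) = 9029/10000 ≈ 0.902900
step 4 [2y] swap r/2=1036/37379: DF=(1 − 1036/37379·(0.985800+0.952800+0.902900))/(1+1036/37379) = 2241/2500 ≈ 0.896400
step 5 [2.5y] swap r/2=1381/45998: DF=(1 − 1381/45998·(0.985800+0.952800+0.902900+0.896400))/(1+1381/45998) = 8619/10000 ≈ 0.861900
step 6 [3y] bond c/2=33/800: DF=(8352699/8000000 − 33/800·(0.985800+0.952800+0.902900+0.896400+0.861900))/(1+33/800) = 1641/2000 ≈ 0.820500
step 7 [3.5y] bond c/2=3/400: DF=(26121/31250 − 3/400·(0.985800+0.952800+0.902900+0.896400+0.861900+0.820500))/(1+3/400) = 7893/10000 ≈ 0.789300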